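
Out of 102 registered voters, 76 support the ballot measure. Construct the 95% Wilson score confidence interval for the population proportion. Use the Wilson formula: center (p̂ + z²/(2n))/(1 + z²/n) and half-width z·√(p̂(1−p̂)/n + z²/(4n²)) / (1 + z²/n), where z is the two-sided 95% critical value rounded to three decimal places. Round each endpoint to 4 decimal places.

(0.6527, 0.8197)

p̂ = 76/102 = 0.74510; z = 1.960, so z² = 3.841600.
1 + z²/n = 1.037663.
Adjusted center: (0.74510 + z²/(2n))/1.037663 = 0.73620.
Radicand: p̂(1−p̂)/n + z²/(4n²) = 0.001862029 + 0.000092311 = 0.001954340.
Half-width = z·√(radicand)/denom = 1.960·0.044208/1.037663 = 0.08350.
CI: 0.73620 ± 0.08350 = (0.6527, 0.8197).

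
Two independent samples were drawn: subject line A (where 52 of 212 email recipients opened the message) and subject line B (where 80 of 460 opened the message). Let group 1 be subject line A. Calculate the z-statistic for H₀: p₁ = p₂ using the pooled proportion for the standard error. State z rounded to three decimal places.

z = 2.164

p̂₁ = 52/212 = 0.24528, p̂₂ = 80/460 = 0.17391.
Pooled p̂ = (52+80)/(212+460) = 132/672 = 0.19643.
SE = √[p̂(1−p̂)(1/n₁+1/n₂)] = √[0.19643·0.80357·(1/212+1/460)] ≈ 0.032980.
z = (p̂₁ − p̂₂)/SE = (0.24528 − 0.17391)/0.032980 = 0.07137/0.032980 = 2.164.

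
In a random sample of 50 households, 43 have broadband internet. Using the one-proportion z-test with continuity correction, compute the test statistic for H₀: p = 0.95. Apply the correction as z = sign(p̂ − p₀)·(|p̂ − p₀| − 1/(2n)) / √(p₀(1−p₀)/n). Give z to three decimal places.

z = -2.596

p̂ = 43/50 = 0.86000. p̂ − p₀ = -0.090000.
1/(2n) = 0.010000.
Corrected numerator: |-0.090000| − 0.010000 = 0.080000.
SE₀ = √(0.95·0.05/50) = 0.030822.
z = (−)0.080000/0.030822 = -2.596.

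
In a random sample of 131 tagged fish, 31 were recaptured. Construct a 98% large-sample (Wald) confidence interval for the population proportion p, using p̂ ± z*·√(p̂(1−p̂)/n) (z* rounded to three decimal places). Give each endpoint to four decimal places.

With x = 31 successes in n = 131, p̂ = 0.23664.
Standard error of p̂: √(0.180642/131) = √0.001378948 = 0.037134.
For 98% confidence, z* = 2.326.
Margin = 2.326·0.037134 = 0.08637.
Interval: 0.23664 ± 0.08637 → (0.1503, 0.3230).

(0.1503, 0.3230)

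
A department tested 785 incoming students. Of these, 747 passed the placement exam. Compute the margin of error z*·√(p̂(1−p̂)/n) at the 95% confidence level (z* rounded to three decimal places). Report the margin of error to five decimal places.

With x = 747 successes in n = 785, p̂ = 0.95159.
Standard error of p̂: √(0.046064/785) = √0.000058681 = 0.007660.
The 95% critical value is z* = 1.960.
Margin of error = z*·SE = 1.960 × 0.007660 = 0.01501.

ME = 0.01501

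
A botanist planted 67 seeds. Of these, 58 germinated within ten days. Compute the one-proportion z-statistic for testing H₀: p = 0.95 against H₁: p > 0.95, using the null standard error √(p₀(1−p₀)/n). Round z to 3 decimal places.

p̂ = 58/67 = 0.86567.
SE₀ = √(0.95·0.05/67) = 0.026626.
Test statistic: z = -0.08433/0.026626 = -3.167.

z = -3.167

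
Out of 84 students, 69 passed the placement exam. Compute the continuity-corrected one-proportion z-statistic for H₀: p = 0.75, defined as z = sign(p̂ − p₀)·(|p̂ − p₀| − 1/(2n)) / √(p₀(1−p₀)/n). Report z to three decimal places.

z = 1.386

The sample proportion is 69/84 = 0.82143. p̂ − p₀ = 0.071429.
Continuity correction 1/(2n) = 1/168 = 0.005952.
Corrected numerator: |0.071429| − 0.005952 = 0.065477.
SE₀ = √(0.75·0.25/84) = 0.047246.
z = +0.065477/0.047246 = 1.386.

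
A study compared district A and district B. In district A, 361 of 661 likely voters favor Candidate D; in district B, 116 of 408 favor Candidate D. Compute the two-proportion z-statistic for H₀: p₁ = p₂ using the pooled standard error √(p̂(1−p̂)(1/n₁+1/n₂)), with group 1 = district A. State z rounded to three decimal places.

Sample proportions: p̂₁ = 361/661 = 0.54614 and p̂₂ = 116/408 = 0.28431.
Pooling: p̂ = 477/1069 = 0.44621.
SE = √[p̂(1−p̂)(1/n₁+1/n₂)] = √[0.44621·0.55379·(1/661+1/408)] ≈ 0.031297.
z = 0.26183/0.031297 = 8.366.

z = 8.366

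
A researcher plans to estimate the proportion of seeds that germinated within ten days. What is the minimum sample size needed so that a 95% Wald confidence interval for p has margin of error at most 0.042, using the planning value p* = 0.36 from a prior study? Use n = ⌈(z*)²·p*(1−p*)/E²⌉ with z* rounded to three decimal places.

n = 502

The 95% critical value is z* = 1.960.
p*(1−p*) = 0.2304.
(z*)²·p*(1−p*)/E² = 3.841600·0.2304/0.001764 = 501.760.
Rounding up, n = 502.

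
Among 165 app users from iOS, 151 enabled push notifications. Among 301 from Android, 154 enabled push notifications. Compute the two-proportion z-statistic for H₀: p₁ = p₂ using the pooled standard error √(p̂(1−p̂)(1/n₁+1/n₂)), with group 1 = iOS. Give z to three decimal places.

Sample proportions: p̂₁ = 151/165 = 0.91515 and p̂₂ = 154/301 = 0.51163.
Pooling: p̂ = 305/466 = 0.65451.
Pooled SE = √[0.2261278·0.00938287] ≈ 0.046062.
z = (p̂₁ − p̂₂)/SE = (0.91515 − 0.51163)/0.046062 = 0.40352/0.046062 = 8.760.

z = 8.760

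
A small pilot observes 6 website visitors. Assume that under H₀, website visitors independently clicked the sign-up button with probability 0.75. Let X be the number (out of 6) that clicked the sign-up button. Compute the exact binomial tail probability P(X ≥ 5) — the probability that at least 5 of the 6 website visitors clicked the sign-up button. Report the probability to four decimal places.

X is binomial with n = 6 and p = 0.75.
P(X ≥ 5) = C(6,5)·0.75^5·0.25^1 + C(6,6)·0.75^6·0.25^0.
= 0.355957 + 0.177979 = 0.5339.

P = 0.5339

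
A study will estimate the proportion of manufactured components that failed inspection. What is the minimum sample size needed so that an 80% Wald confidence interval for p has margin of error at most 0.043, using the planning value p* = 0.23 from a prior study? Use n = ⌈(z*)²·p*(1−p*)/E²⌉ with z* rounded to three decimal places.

n = 158

z* = 1.282 at the 80% level.
p*(1−p*) = 0.1771.
Required n before rounding: 1.643524 × 0.1771 / 0.043² = 157.419.
Rounding up, n = 158.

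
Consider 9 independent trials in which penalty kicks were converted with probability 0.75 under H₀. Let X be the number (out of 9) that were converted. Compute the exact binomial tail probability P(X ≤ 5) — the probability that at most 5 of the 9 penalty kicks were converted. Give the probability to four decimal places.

P = 0.1657

X ~ Binomial(n=9, p=0.75).
P(X ≤ 5) = Σ_{j=0}^{5} C(9,j)·0.75^j·0.25^{9−j}.
= 0.000004 + 0.000103 + 0.001236 + 0.008652 + 0.038933 + 0.116798 = 0.1657.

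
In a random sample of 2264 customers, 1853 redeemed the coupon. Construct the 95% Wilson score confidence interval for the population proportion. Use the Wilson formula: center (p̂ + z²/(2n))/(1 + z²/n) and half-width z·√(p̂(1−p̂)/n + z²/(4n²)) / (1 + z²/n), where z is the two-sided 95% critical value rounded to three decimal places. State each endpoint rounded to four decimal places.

p̂ = 1853/2264 = 0.81846; z = 1.960, so z² = 3.841600.
Denominator 1 + z²/n = 1 + 3.841600/2264 = 1.001697.
Center = (0.81846 + 0.000848)/1.001697 = 0.81792.
Radicand: p̂(1−p̂)/n + z²/(4n²) = 0.000065628 + 0.000000187 = 0.000065815.
Half-width = z·√(radicand)/denom = 1.960·0.008113/1.001697 = 0.01587.
Interval: 0.81792 ± 0.01587 → (0.8020, 0.8338).

(0.8020, 0.8338)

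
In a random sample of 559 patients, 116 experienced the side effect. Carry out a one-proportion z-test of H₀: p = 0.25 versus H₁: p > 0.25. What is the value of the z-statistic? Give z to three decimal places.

The sample proportion is 116/559 = 0.20751.
Under H₀, SE = √(p₀(1−p₀)/n) = √(0.25·0.75/559) = √0.000335420 = 0.018314.
z = (0.20751 − 0.25)/0.018314 = -0.04249/0.018314 = -2.320.

z = -2.320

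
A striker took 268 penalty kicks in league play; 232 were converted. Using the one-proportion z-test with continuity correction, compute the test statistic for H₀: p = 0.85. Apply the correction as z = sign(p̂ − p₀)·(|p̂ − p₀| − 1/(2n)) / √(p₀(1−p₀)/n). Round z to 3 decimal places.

With x = 232 successes in n = 268, p̂ = 0.86567. p̂ − p₀ = 0.015672.
1/(2n) = 0.001866.
Corrected numerator: |0.015672| − 0.001866 = 0.013806.
SE₀ = √(0.85·0.15/268) = 0.021812.
z = (+)0.013806/0.021812 = 0.633.

z = 0.633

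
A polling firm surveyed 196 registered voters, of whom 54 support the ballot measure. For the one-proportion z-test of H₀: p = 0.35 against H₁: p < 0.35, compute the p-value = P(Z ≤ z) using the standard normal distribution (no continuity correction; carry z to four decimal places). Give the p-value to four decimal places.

Sample proportion p̂ = 54/196 = 0.27551.
SE₀ = √(0.35·0.65/196) = 0.034069.
Test statistic (full precision, shown to 4 dp): z = (54/196 − 0.35)/SE₀ ≈ -2.1864.
From the standard normal, P(Z ≤ z) = 0.0144.

p-value = 0.0144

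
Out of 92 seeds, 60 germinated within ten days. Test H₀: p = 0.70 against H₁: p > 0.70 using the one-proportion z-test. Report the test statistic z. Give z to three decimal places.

z = -1.001

p̂ = 60/92 = 0.65217.
Null standard error: √(0.70·0.30/92) = √0.002282609 = 0.047777.
z = (p̂ − p₀)/SE = (0.65217 − 0.70)/0.047777 = -1.001.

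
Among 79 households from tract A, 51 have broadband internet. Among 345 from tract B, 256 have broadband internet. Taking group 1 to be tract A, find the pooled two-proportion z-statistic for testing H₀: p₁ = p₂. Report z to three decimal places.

z = -1.730

Sample proportions: p̂₁ = 51/79 = 0.64557 and p̂₂ = 256/345 = 0.74203.
Pooled p̂ = (51+256)/(79+345) = 307/424 = 0.72406.
SE = √[p̂(1−p̂)(1/n₁+1/n₂)] = √[0.72406·0.27594·(1/79+1/345)] ≈ 0.055751.
z = -0.09646/0.055751 = -1.730.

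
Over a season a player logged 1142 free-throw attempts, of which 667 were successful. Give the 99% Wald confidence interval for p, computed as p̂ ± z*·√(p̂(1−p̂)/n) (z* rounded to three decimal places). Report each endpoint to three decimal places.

(0.546, 0.622)

p̂ = 667/1142 = 0.58406.
SE = √(p̂(1−p̂)/n) = √(0.242933/1142) = 0.014585.
z* = 2.576 at the 99% level.
Margin of error: 2.576 × 0.014585 = 0.03757.
Interval: 0.58406 ± 0.03757 → (0.546, 0.622).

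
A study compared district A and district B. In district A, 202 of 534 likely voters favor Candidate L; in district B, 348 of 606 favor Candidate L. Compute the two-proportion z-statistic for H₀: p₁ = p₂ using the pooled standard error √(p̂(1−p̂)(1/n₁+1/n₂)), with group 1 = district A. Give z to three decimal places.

p̂₁ = 202/534 = 0.37828, p̂₂ = 348/606 = 0.57426.
Pooled p̂ = (202+348)/(534+606) = 550/1140 = 0.48246.
SE = √[p̂(1−p̂)(1/n₁+1/n₂)] = √[0.48246·0.51754·(1/534+1/606)] ≈ 0.029658.
z = (p̂₁ − p̂₂)/SE = (0.37828 − 0.57426)/0.029658 = -0.19598/0.029658 = -6.608.

z = -6.608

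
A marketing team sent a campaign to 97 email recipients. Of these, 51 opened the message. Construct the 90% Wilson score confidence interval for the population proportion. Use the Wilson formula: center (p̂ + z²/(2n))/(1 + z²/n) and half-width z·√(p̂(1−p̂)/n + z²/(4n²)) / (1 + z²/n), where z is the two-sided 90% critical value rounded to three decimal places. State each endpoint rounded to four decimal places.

Here p̂ = 51/97 = 0.52577 and z = 1.645 (z² = 2.706025).
Denominator 1 + z²/n = 1 + 2.706025/97 = 1.027897.
Adjusted center: (0.52577 + z²/(2n))/1.027897 = 0.52507.
Radicand: p̂(1−p̂)/n + z²/(4n²) = 0.002570472 + 0.000071900 = 0.002642372.
Half-width = z·√(radicand)/denom = 1.645·0.051404/1.027897 = 0.08226.
So the interval runs from 0.4428 to 0.6073.

(0.4428, 0.6073)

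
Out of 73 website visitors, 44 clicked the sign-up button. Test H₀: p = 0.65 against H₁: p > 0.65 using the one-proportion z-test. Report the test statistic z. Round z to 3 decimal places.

z = -0.847

Sample proportion p̂ = 44/73 = 0.60274.
SE₀ = √(0.65·0.35/73) = 0.055825.
z = (p̂ − p₀)/SE = (0.60274 − 0.65)/0.055825 = -0.847.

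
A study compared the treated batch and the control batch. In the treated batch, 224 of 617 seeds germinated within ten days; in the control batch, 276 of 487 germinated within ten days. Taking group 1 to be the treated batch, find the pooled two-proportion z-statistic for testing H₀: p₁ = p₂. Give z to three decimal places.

p̂₁ = 224/617 = 0.36305, p̂₂ = 276/487 = 0.56674.
Pooled p̂ = (224+276)/(617+487) = 500/1104 = 0.45290.
SE = √[p̂(1−p̂)(1/n₁+1/n₂)] = √[0.45290·0.54710·(1/617+1/487)] ≈ 0.030173.
z = (p̂₁ − p̂₂)/SE = (0.36305 − 0.56674)/0.030173 = -0.20369/0.030173 = -6.751.

z = -6.751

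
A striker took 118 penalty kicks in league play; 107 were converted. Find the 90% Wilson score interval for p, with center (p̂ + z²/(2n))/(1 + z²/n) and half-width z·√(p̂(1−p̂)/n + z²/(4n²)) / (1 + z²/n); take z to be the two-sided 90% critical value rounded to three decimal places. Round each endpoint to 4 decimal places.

(0.8532, 0.9421)

Here p̂ = 107/118 = 0.90678 and z = 1.645 (z² = 2.706025).
Denominator 1 + z²/n = 1 + 2.706025/118 = 1.022932.
Center = (0.90678 + 0.011466)/1.022932 = 0.89766.
Radicand: p̂(1−p̂)/n + z²/(4n²) = 0.000716359 + 0.000048586 = 0.000764945.
Half-width = z·√(radicand)/denom = 1.645·0.027658/1.022932 = 0.04448.
CI: 0.89766 ± 0.04448 = (0.8532, 0.9421).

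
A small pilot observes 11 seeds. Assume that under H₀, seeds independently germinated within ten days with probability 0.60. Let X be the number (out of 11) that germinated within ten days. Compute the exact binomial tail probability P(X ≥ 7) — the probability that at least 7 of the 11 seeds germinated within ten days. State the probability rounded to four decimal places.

X is binomial with n = 11 and p = 0.60.
P(X ≥ 7) = Σ_{j=7}^{11} C(11,j)·0.60^j·0.40^{11−j}.
= 0.236490 + 0.177367 + 0.088684 + 0.026605 + 0.003628 = 0.5328.

P = 0.5328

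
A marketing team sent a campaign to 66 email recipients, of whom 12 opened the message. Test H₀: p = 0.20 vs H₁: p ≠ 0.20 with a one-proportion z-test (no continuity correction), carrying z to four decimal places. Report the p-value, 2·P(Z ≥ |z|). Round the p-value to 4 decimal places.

With x = 12 successes in n = 66, p̂ = 0.18182.
Under H₀, SE = √(p₀(1−p₀)/n) = √(0.20·0.80/66) = √0.002424242 = 0.049237.
z = (p̂ − p₀)/SE = (12/66 − 0.20)/0.049237 ≈ -0.3693.
p-value = 2·P(Z ≥ |z|) with z = -0.3693 → 0.7119.

p-value = 0.7119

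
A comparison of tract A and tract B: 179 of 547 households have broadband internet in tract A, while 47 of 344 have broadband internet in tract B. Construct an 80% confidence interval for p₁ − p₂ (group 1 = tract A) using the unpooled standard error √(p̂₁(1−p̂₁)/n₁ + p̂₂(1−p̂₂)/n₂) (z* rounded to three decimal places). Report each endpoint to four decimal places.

p̂₁ = 0.32724, p̂₂ = 0.13663, so the observed difference is 0.19061.
Unpooled SE = √(p̂₁(1−p̂₁)/n₁ + p̂₂(1−p̂₂)/n₂) = √(0.000402475 + 0.000342909) = 0.027302.
The 80% critical value is z* = 1.282. Margin = 1.282·0.027302 = 0.03500.
So the interval runs from 0.1556 to 0.2256.

(0.1556, 0.2256)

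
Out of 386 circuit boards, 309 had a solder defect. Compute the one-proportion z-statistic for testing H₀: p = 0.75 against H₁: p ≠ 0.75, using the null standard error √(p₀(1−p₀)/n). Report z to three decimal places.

Sample proportion p̂ = 309/386 = 0.80052.
Null standard error: √(0.75·0.25/386) = √0.000485751 = 0.022040.
z = (0.80052 − 0.75)/0.022040 = 0.05052/0.022040 = 2.292.

z = 2.292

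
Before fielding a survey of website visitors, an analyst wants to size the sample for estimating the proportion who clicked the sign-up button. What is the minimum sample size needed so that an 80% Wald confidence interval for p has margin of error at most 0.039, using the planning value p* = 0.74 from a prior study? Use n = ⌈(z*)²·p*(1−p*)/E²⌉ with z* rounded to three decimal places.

z* = 1.282 at the 80% level.
p*(1−p*) = 0.1924.
Required n before rounding: 1.643524 × 0.1924 / 0.039² = 207.899.
⌈207.899⌉ = 208.

n = 208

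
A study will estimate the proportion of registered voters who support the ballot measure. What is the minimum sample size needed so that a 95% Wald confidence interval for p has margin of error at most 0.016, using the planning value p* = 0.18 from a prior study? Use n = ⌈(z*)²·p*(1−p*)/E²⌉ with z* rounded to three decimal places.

For 95% confidence, z* = 1.960.
p*(1−p*) = 0.1476.
(z*)²·p*(1−p*)/E² = 3.841600·0.1476/0.000256 = 2214.923.
⌈2214.923⌉ = 2215.

n = 2215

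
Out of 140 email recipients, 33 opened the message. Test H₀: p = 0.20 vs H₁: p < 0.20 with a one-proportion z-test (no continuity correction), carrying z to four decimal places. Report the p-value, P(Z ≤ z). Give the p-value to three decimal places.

p-value = 0.855

The sample proportion is 33/140 = 0.23571.
Null standard error: √(0.20·0.80/140) = √0.001142857 = 0.033806.
Test statistic (full precision, shown to 4 dp): z = (33/140 − 0.20)/SE₀ ≈ 1.0564.
From the standard normal, P(Z ≤ z) = 0.855.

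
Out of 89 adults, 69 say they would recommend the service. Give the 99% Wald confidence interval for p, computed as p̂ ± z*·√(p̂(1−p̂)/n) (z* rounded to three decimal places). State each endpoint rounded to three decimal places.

With x = 69 successes in n = 89, p̂ = 0.77528.
SE = √(p̂(1−p̂)/n) = √(0.174220/89) = 0.044244.
z* = 2.576 at the 99% level.
Margin of error: 2.576 × 0.044244 = 0.11397.
So the interval runs from 0.661 to 0.889.

(0.661, 0.889)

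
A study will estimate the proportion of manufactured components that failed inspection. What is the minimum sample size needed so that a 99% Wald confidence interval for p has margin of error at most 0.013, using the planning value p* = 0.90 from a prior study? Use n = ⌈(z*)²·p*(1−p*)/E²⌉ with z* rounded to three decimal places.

n = 3534

z* = 2.576 at the 99% level.
p*(1−p*) = 0.90·0.10 = 0.0900.
Required n before rounding: 6.635776 × 0.0900 / 0.013² = 3533.845.
⌈3533.845⌉ = 3534.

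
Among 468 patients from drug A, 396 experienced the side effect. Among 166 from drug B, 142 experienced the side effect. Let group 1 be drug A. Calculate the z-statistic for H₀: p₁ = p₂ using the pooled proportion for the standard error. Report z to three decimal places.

Sample proportions: p̂₁ = 396/468 = 0.84615 and p̂₂ = 142/166 = 0.85542.
Pooling: p̂ = 538/634 = 0.84858.
SE = √[p̂(1−p̂)(1/n₁+1/n₂)] = √[0.84858·0.15142·(1/468+1/166)] ≈ 0.032382.
z = (p̂₁ − p̂₂)/SE = (0.84615 − 0.85542)/0.032382 = -0.00927/0.032382 = -0.286.

z = -0.286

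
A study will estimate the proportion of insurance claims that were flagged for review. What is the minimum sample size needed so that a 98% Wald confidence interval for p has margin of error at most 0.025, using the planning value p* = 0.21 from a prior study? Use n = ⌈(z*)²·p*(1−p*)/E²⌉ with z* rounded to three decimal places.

n = 1437

For 98% confidence, z* = 2.326.
p*(1−p*) = 0.21·0.79 = 0.1659.
(z*)²·p*(1−p*)/E² = 5.410276·0.1659/0.000625 = 1436.104.
⌈1436.104⌉ = 1437.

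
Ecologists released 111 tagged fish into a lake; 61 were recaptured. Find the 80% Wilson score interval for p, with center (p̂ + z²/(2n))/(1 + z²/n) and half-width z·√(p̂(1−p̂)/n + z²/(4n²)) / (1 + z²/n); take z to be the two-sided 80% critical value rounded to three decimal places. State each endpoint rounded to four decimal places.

Here p̂ = 61/111 = 0.54955 and z = 1.282 (z² = 1.643524).
Denominator 1 + z²/n = 1 + 1.643524/111 = 1.014807.
Adjusted center: (0.54955 + z²/(2n))/1.014807 = 0.54883.
Radicand: p̂(1−p̂)/n + z²/(4n²) = 0.002230134 + 0.000033348 = 0.002263482.
Half-width = z·√(radicand)/denom = 1.282·0.047576/1.014807 = 0.06010.
Interval: 0.54883 ± 0.06010 → (0.4887, 0.6089).

(0.4887, 0.6089)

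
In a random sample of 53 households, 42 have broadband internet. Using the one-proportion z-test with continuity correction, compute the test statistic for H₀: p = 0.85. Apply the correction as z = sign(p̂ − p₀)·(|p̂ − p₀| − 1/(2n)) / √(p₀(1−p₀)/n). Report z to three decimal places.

The sample proportion is 42/53 = 0.79245. p̂ − p₀ = -0.057547.
Continuity correction 1/(2n) = 1/106 = 0.009434.
Corrected numerator: |-0.057547| − 0.009434 = 0.048113.
Null standard error: √(0.85·0.15/53) = √0.002405660 = 0.049048.
z = (−)0.048113/0.049048 = -0.981.

z = -0.981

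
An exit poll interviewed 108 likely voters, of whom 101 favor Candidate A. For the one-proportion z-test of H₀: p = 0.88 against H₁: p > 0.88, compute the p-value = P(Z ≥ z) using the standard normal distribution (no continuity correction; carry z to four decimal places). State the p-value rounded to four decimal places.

The sample proportion is 101/108 = 0.93519.
Under H₀, SE = √(p₀(1−p₀)/n) = √(0.88·0.12/108) = √0.000977778 = 0.031269.
z = (p̂ − p₀)/SE = (101/108 − 0.88)/0.031269 ≈ 1.7648.
From the standard normal, P(Z ≥ z) = 0.0388.

p-value = 0.0388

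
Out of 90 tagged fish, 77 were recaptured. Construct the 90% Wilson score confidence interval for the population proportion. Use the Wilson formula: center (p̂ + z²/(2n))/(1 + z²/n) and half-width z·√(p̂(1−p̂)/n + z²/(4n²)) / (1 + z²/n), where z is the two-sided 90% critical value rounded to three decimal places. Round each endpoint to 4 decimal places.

(0.7842, 0.9061)

Here p̂ = 77/90 = 0.85556 and z = 1.645 (z² = 2.706025).
Denominator 1 + z²/n = 1 + 2.706025/90 = 1.030067.
Center = (0.85556 + 0.015033)/1.030067 = 0.84518.
Radicand: p̂(1−p̂)/n + z²/(4n²) = 0.001373114 + 0.000083519 = 0.001456633.
Half-width = 1.645·√0.001456633/1.030067 = 0.06095.
Interval: 0.84518 ± 0.06095 → (0.7842, 0.9061).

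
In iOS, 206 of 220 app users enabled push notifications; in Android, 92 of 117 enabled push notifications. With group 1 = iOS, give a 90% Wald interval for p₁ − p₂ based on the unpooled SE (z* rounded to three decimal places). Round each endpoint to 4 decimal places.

(0.0821, 0.2180)

p̂₁ = 0.93636, p̂₂ = 0.78632, so the observed difference is 0.15004.
Unpooled SE = √(p̂₁(1−p̂₁)/n₁ + p̂₂(1−p̂₂)/n₂) = √(0.000270849 + 0.001436052) = 0.041315.
The 90% critical value is z* = 1.645. Margin of error = 0.06796.
So the interval runs from 0.0821 to 0.2180.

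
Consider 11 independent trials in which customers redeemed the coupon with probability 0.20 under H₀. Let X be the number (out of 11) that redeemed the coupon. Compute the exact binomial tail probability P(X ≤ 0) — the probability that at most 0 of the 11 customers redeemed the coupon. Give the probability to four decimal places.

P = 0.0859

X ~ Binomial(n=11, p=0.20).
P(X ≤ 0) = C(11,0)·0.20^0·0.80^11.
= 0.085899 = 0.0859.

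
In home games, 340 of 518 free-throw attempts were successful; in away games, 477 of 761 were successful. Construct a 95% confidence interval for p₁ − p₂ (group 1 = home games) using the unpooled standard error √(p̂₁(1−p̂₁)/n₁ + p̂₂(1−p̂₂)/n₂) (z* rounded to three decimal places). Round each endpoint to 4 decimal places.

p̂₁ = 0.65637, p̂₂ = 0.62681, so the observed difference is 0.02956.
Unpooled SE = √(p̂₁(1−p̂₁)/n₁ + p̂₂(1−p̂₂)/n₂) = √(0.000435421 + 0.000307385) = 0.027254.
For 95% confidence, z* = 1.960. Margin of error = 0.05342.
So the interval runs from -0.0239 to 0.0830.

(-0.0239, 0.0830)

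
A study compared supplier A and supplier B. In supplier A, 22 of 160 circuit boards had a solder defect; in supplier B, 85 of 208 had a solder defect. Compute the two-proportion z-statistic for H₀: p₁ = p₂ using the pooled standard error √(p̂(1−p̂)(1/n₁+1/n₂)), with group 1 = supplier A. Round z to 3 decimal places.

z = -5.678

Sample proportions: p̂₁ = 22/160 = 0.13750 and p̂₂ = 85/208 = 0.40865.
Pooled p̂ = (22+85)/(160+208) = 107/368 = 0.29076.
Pooled SE = √[0.2062190·0.01105769] ≈ 0.047753.
z = -0.27115/0.047753 = -5.678.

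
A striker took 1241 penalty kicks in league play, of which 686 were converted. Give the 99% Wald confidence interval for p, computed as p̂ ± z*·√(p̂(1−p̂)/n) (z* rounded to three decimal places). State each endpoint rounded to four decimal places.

(0.5164, 0.5891)

Sample proportion p̂ = 686/1241 = 0.55278.
SE(p̂) = √(0.55278·0.44722/1241) = 0.014114.
z* = 2.576 at the 99% level.
Margin = 2.576·0.014114 = 0.03636.
So the interval runs from 0.5164 to 0.5891.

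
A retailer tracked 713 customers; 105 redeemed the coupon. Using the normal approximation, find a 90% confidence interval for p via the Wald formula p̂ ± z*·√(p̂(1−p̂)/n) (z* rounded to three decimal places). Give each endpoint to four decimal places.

(0.1254, 0.1691)

The sample proportion is 105/713 = 0.14727.
SE(p̂) = √(0.14727·0.85273/713) = 0.013271.
For 90% confidence, z* = 1.645.
Margin of error: 1.645 × 0.013271 = 0.02183.
So the interval runs from 0.1254 to 0.1691.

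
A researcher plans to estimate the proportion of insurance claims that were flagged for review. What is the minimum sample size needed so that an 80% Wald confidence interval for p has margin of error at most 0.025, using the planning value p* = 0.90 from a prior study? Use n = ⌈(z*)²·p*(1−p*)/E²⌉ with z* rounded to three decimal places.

z* = 1.282 at the 80% level.
p*(1−p*) = 0.90·0.10 = 0.0900.
Required n before rounding: 1.643524 × 0.0900 / 0.025² = 236.667.
Rounding up, n = 237.

n = 237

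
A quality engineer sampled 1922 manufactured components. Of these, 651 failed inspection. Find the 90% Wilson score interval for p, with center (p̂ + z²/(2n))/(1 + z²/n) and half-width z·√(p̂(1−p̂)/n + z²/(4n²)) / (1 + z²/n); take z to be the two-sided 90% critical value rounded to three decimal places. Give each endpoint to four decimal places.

(0.3212, 0.3567)

p̂ = 651/1922 = 0.33871; z = 1.645, so z² = 2.706025.
Denominator 1 + z²/n = 1 + 2.706025/1922 = 1.001408.
Center = (0.33871 + 0.000704)/1.001408 = 0.33894.
Radicand: p̂(1−p̂)/n + z²/(4n²) = 0.000116538 + 0.000000183 = 0.000116721.
Half-width = 1.645·√0.000116721/1.001408 = 0.01775.
So the interval runs from 0.3212 to 0.3567.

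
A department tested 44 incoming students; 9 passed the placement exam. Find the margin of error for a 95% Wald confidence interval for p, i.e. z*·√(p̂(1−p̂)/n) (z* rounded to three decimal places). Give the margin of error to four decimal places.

ME = 0.1192

p̂ = 9/44 = 0.20455.
Standard error of p̂: √(0.162707/44) = √0.003697878 = 0.060810.
z* = 1.960 at the 95% level.
Margin of error = z*·SE = 1.960 × 0.060810 = 0.1192.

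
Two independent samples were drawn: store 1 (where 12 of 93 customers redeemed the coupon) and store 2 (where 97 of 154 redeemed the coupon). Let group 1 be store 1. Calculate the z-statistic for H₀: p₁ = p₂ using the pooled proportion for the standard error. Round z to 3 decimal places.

Sample proportions: p̂₁ = 12/93 = 0.12903 and p̂₂ = 97/154 = 0.62987.
Pooling: p̂ = 109/247 = 0.44130.
SE = √[p̂(1−p̂)(1/n₁+1/n₂)] = √[0.44130·0.55870·(1/93+1/154)] ≈ 0.065208.
z = (p̂₁ − p̂₂)/SE = (0.12903 − 0.62987)/0.065208 = -0.50084/0.065208 = -7.681.

z = -7.681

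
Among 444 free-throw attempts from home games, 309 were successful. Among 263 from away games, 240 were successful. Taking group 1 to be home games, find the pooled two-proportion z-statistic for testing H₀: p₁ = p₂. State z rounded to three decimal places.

z = -6.682

Sample proportions: p̂₁ = 309/444 = 0.69595 and p̂₂ = 240/263 = 0.91255.
Pooled p̂ = (309+240)/(444+263) = 549/707 = 0.77652.
Pooled SE = √[0.1735364·0.00605453] ≈ 0.032414.
z = -0.21660/0.032414 = -6.682.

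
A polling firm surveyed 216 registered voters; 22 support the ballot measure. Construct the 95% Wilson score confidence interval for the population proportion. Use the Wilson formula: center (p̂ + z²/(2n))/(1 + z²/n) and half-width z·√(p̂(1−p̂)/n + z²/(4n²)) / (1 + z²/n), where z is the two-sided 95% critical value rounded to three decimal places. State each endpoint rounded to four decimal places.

(0.0682, 0.1494)

Here p̂ = 22/216 = 0.10185 and z = 1.960 (z² = 3.841600).
Denominator 1 + z²/n = 1 + 3.841600/216 = 1.017785.
Center = (0.10185 + 0.008893)/1.017785 = 0.10881.
Radicand: p̂(1−p̂)/n + z²/(4n²) = 0.000423510 + 0.000020585 = 0.000444095.
Half-width = 1.960·√0.000444095/1.017785 = 0.04058.
Interval: 0.10881 ± 0.04058 → (0.0682, 0.1494).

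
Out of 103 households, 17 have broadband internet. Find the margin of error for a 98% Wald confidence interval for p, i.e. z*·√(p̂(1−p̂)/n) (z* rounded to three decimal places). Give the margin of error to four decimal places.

With x = 17 successes in n = 103, p̂ = 0.16505.
SE(p̂) = √(0.16505·0.83495/103) = 0.036578.
z* = 2.326 at the 98% level.
So ME = 0.0851.

ME = 0.0851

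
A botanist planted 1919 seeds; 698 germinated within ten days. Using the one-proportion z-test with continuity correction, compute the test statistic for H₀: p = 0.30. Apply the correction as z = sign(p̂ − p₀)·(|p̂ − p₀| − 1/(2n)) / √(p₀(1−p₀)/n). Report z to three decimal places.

With x = 698 successes in n = 1919, p̂ = 0.36373. p̂ − p₀ = 0.063731.
1/(2n) = 0.000261.
Corrected numerator: |0.063731| − 0.000261 = 0.063470.
Under H₀, SE = √(p₀(1−p₀)/n) = √(0.30·0.70/1919) = √0.000109432 = 0.010461.
z = +0.063470/0.010461 = 6.067.

z = 6.067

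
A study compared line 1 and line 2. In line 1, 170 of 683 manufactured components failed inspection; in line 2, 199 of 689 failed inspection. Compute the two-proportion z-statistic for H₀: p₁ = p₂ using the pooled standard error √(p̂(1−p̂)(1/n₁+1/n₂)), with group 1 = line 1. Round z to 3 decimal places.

p̂₁ = 170/683 = 0.24890, p̂₂ = 199/689 = 0.28882.
Pooled p̂ = (170+199)/(683+689) = 369/1372 = 0.26895.
Pooled SE = √[0.1966161·0.00291551] ≈ 0.023942.
z = -0.03992/0.023942 = -1.667.

z = -1.667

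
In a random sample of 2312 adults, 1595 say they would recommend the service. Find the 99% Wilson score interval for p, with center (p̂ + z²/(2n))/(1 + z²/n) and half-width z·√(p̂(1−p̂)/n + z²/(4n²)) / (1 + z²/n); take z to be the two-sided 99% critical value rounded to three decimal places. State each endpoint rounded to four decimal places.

(0.6646, 0.7141)

Here p̂ = 1595/2312 = 0.68988 and z = 2.576 (z² = 6.635776).
Denominator 1 + z²/n = 1 + 6.635776/2312 = 1.002870.
Adjusted center: (0.68988 + z²/(2n))/1.002870 = 0.68934.
Radicand: p̂(1−p̂)/n + z²/(4n²) = 0.000092537 + 0.000000310 = 0.000092847.
Half-width = 2.576·√0.000092847/1.002870 = 0.02475.
So the interval runs from 0.6646 to 0.7141.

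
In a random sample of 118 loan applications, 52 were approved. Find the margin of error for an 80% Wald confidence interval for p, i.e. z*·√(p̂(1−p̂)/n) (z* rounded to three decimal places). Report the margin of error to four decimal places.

ME = 0.0586

p̂ = 52/118 = 0.44068.
SE = √(p̂(1−p̂)/n) = √(0.246481/118) = 0.045704.
For 80% confidence, z* = 1.282.
ME = 1.282·0.045704 = 0.0586.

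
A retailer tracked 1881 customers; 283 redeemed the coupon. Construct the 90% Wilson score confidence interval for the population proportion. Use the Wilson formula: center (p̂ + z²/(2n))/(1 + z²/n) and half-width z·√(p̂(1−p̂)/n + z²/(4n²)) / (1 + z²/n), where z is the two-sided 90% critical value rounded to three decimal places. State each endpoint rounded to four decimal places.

(0.1374, 0.1645)

Here p̂ = 283/1881 = 0.15045 and z = 1.645 (z² = 2.706025).
Denominator 1 + z²/n = 1 + 2.706025/1881 = 1.001439.
Adjusted center: (0.15045 + z²/(2n))/1.001439 = 0.15095.
Radicand: p̂(1−p̂)/n + z²/(4n²) = 0.000067951 + 0.000000191 = 0.000068142.
Half-width = z·√(radicand)/denom = 1.645·0.008255/1.001439 = 0.01356.
Interval: 0.15095 ± 0.01356 → (0.1374, 0.1645).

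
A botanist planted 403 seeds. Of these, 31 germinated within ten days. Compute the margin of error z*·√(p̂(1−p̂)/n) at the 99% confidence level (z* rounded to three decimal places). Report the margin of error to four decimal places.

ME = 0.0342

p̂ = 31/403 = 0.07692.
SE(p̂) = √(0.07692·0.92308/403) = 0.013274.
For 99% confidence, z* = 2.576.
So ME = 0.0342.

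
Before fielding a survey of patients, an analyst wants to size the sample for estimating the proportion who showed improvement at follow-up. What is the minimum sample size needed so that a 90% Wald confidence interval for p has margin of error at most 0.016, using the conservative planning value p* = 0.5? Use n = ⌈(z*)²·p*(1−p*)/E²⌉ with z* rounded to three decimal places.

n = 2643

z* = 1.645 at the 90% level.
p*(1−p*) = 0.50·0.50 = 0.2500.
Required n before rounding: 2.706025 × 0.2500 / 0.016² = 2642.603.
⌈2642.603⌉ = 2643.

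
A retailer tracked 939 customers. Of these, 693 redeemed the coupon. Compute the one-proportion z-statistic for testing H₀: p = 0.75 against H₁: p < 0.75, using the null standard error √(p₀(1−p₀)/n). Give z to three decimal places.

z = -0.848

p̂ = 693/939 = 0.73802.
SE₀ = √(0.75·0.25/939) = 0.014131.
Test statistic: z = -0.01198/0.014131 = -0.848.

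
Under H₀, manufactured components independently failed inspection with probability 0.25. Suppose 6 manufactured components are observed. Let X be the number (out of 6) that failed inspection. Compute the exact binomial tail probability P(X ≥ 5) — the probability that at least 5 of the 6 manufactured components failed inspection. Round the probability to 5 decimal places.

X ~ Binomial(n=6, p=0.25).
P(X ≥ 5) = C(6,5)·0.25^5·0.75^1 + C(6,6)·0.25^6·0.75^0.
= 0.004395 + 0.000244 = 0.00464.

P = 0.00464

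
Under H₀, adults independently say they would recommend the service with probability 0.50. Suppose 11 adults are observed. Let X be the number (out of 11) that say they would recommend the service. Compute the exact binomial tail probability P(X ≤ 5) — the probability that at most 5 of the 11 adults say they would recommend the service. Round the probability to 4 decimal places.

X ~ Binomial(n=11, p=0.50).
P(X ≤ 5) = Σ_{j=0}^{5} C(11,j)·0.50^j·0.50^{11−j}.
= 0.000488 + 0.005371 + 0.026855 + 0.080566 + 0.161133 + 0.225586 = 0.5000.

P = 0.5000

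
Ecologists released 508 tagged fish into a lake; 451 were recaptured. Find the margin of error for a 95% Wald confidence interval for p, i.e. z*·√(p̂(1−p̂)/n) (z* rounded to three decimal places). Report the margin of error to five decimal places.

p̂ = 451/508 = 0.88780.
Standard error of p̂: √(0.099615/508) = √0.000196092 = 0.014003.
The 95% critical value is z* = 1.960.
So ME = 0.02745.

ME = 0.02745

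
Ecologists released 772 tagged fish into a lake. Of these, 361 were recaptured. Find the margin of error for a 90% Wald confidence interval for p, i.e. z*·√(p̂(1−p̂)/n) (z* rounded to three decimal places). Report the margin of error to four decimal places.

ME = 0.0295

p̂ = 361/772 = 0.46762.
SE = √(p̂(1−p̂)/n) = √(0.248951/772) = 0.017958.
For 90% confidence, z* = 1.645.
Margin of error = z*·SE = 1.645 × 0.017958 = 0.0295.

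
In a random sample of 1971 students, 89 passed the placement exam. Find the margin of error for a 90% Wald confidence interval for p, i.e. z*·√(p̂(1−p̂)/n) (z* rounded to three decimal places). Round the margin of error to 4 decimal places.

ME = 0.0077

p̂ = 89/1971 = 0.04515.
SE(p̂) = √(0.04515·0.95485/1971) = 0.004677.
For 90% confidence, z* = 1.645.
So ME = 0.0077.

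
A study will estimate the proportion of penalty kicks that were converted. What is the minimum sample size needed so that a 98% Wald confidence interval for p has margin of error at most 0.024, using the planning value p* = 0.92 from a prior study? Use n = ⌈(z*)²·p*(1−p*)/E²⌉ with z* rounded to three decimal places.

n = 692

The 98% critical value is z* = 2.326.
p*(1−p*) = 0.92·0.08 = 0.0736.
(z*)²·p*(1−p*)/E² = 5.410276·0.0736/0.000576 = 691.313.
Rounding up, n = 692.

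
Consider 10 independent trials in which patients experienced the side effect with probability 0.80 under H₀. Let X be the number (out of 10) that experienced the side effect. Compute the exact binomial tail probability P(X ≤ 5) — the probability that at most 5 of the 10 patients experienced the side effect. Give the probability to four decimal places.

P = 0.0328

X ~ Binomial(n=10, p=0.80).
P(X ≤ 5) = Σ_{j=0}^{5} C(10,j)·0.80^j·0.20^{10−j}.
= 0.000000 + 0.000004 + 0.000074 + 0.000786 + 0.005505 + 0.026424 = 0.0328.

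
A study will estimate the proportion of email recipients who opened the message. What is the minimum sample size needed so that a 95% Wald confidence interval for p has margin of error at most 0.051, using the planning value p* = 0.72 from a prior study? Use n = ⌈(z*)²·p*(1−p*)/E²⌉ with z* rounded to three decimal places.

n = 298

z* = 1.960 at the 95% level.
p*(1−p*) = 0.2016.
Required n before rounding: 3.841600 × 0.2016 / 0.051² = 297.757.
Rounding up, n = 298.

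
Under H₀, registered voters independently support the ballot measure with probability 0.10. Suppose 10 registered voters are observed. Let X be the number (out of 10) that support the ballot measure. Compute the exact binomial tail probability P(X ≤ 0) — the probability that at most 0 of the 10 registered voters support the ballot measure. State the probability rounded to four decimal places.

X ~ Binomial(n=10, p=0.10).
P(X ≤ 0) = C(10,0)·0.10^0·0.90^10.
= 0.348678 = 0.3487.

P = 0.3487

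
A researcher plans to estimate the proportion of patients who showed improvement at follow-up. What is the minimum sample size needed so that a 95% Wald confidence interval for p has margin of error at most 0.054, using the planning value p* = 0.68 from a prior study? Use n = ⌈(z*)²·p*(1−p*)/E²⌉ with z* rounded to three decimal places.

z* = 1.960 at the 95% level.
p*(1−p*) = 0.68·0.32 = 0.2176.
Required n before rounding: 3.841600 × 0.2176 / 0.054² = 286.671.
Rounding up, n = 287.

n = 287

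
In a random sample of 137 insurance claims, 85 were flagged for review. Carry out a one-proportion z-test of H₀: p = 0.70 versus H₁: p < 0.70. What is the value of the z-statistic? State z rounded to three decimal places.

z = -2.032

Sample proportion p̂ = 85/137 = 0.62044.
Null standard error: √(0.70·0.30/137) = √0.001532847 = 0.039152.
z = (0.62044 − 0.70)/0.039152 = -0.07956/0.039152 = -2.032.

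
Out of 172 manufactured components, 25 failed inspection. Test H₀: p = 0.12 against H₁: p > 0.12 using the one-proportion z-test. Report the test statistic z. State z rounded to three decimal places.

z = 1.023

The sample proportion is 25/172 = 0.14535.
Null standard error: √(0.12·0.88/172) = √0.000613953 = 0.024778.
Test statistic: z = 0.02535/0.024778 = 1.023.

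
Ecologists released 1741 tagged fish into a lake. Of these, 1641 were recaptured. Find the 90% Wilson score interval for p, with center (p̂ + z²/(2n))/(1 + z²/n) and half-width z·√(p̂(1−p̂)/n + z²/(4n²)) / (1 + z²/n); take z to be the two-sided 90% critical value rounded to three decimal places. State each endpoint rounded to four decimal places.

(0.9327, 0.9511)

p̂ = 1641/1741 = 0.94256; z = 1.645, so z² = 2.706025.
1 + z²/n = 1.001554.
Center = (0.94256 + 0.000777)/1.001554 = 0.94187.
Radicand: p̂(1−p̂)/n + z²/(4n²) = 0.000031097 + 0.000000223 = 0.000031320.
Half-width = 1.645·√0.000031320/1.001554 = 0.00919.
Interval: 0.94187 ± 0.00919 → (0.9327, 0.9511).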